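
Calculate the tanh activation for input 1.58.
0.9186

tanh(1.58) = (e^(1.58) - e^(-1.58))/(e^(1.58) + e^(-1.58)) = 0.9186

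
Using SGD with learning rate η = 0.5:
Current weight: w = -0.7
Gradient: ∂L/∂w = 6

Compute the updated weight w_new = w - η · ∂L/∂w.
w_new = -3.7

w_new = w - η·∂L/∂w = -0.7 - 0.5×(6) = -0.7 - (3) = -3.7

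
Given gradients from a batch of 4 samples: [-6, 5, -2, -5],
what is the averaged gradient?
Average gradient = -2

Average = (1/4)(-6 + 5 + -2 + -5) = -8/4 = -2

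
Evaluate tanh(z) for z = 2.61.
0.9892

tanh(2.61) = (e^(2.61) - e^(-2.61))/(e^(2.61) + e^(-2.61)) = 0.9892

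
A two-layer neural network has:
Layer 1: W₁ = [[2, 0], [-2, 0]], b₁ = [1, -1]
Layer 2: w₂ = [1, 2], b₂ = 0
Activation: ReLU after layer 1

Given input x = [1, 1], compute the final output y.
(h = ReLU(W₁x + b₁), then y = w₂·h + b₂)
y = 3

Layer 1 pre-activation: z₁ = [3, -3]
After ReLU: h = [3, 0]
Layer 2 output: y = 1×3 + 2×0 + 0 = 3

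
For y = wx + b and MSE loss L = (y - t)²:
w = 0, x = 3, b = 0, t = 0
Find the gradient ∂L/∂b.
∂L/∂b = 0

y = wx + b = (0)(3) + 0 = 0
∂L/∂y = 2(y - t) = 2(0 - 0) = 0
∂y/∂b = 1
∂L/∂b = ∂L/∂y · ∂y/∂b = 0 × 1 = 0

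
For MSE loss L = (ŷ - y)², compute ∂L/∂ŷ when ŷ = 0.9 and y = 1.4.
∂L/∂ŷ = -1.0

∂L/∂ŷ = 2(ŷ - y) = 2(0.9 - 1.4) = 2(-0.5) = -1.0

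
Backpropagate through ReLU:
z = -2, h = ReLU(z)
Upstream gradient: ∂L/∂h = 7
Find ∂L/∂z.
∂L/∂z = 0

h = ReLU(-2) = 0
Since z < 0: ∂h/∂z = 0
∂L/∂z = ∂L/∂h · ∂h/∂z = 7 × 0 = 0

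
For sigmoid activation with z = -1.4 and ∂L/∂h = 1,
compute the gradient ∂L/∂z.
∂L/∂z = 0.1587

σ(-1.4) = 0.1978
σ'(-1.4) = σ(-1.4)(1 - σ(-1.4)) = 0.1978 × 0.8022 = 0.1587
∂L/∂z = ∂L/∂h · σ'(z) = 1 × 0.1587 = 0.1587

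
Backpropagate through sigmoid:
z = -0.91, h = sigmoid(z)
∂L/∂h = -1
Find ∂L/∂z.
∂L/∂z = -0.2046

σ(-0.91) = 0.287
σ'(-0.91) = σ(-0.91)(1 - σ(-0.91)) = 0.287 × 0.713 = 0.2046
∂L/∂z = ∂L/∂h · σ'(z) = -1 × 0.2046 = -0.2046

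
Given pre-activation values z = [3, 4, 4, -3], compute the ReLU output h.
h = [3, 4, 4, 0]

ReLU applied element-wise: max(0,3)=3, max(0,4)=4, max(0,4)=4, max(0,-3)=0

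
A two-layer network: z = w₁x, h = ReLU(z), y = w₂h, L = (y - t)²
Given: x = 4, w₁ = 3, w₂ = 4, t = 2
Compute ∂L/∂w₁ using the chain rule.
∂L/∂w₁ = 1472

Forward pass:
z = w₁x = 3×4 = 12
h = ReLU(12) = 12
y = w₂h = 4×12 = 48

Backward pass:
∂L/∂y = 2(y - t) = 2(48 - 2) = 92
∂y/∂h = w₂ = 4
∂h/∂z = 1 (ReLU derivative)
∂z/∂w₁ = x = 4

∂L/∂w₁ = 92 × 4 × 1 × 4 = 1472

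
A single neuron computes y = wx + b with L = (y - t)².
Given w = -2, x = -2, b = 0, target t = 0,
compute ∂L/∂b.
∂L/∂b = 8

y = wx + b = (-2)(-2) + 0 = 4
∂L/∂y = 2(y - t) = 2(4 - 0) = 8
∂y/∂b = 1
∂L/∂b = ∂L/∂y · ∂y/∂b = 8 × 1 = 8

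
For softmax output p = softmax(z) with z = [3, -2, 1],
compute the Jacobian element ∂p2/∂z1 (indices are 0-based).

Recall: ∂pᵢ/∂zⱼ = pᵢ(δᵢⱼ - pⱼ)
∂p2/∂z1 = -0.0006991

p = softmax(z) = [0.8756, 0.0059, 0.1185]
p2 = 0.1185, p1 = 0.0059

∂p2/∂z1 = -p2 × p1 = -0.1185 × 0.0059 = -0.0006991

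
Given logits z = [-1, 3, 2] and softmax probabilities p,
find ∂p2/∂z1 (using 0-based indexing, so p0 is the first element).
∂p2/∂z1 = -0.1915

p = softmax(z) = [0.01321, 0.7214, 0.2654]
p2 = 0.2654, p1 = 0.7214

∂p2/∂z1 = -p2 × p1 = -0.2654 × 0.7214 = -0.1915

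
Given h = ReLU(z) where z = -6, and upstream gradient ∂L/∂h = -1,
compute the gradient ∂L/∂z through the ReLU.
∂L/∂z = 0

h = ReLU(-6) = 0
Since z < 0: ∂h/∂z = 0
∂L/∂z = ∂L/∂h · ∂h/∂z = -1 × 0 = 0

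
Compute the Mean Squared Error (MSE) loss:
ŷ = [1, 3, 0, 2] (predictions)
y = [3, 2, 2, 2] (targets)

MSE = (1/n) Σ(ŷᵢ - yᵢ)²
MSE = 2.25

MSE = (1/4)((1-3)² + (3-2)² + (0-2)² + (2-2)²) = (1/4)(4 + 1 + 4 + 0) = 2.25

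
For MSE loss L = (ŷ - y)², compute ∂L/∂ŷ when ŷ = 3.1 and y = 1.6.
∂L/∂ŷ = 3.0

∂L/∂ŷ = 2(ŷ - y) = 2(3.1 - 1.6) = 2(1.5) = 3.0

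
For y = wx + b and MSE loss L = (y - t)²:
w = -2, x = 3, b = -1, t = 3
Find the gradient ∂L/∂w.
∂L/∂w = -60

y = wx + b = (-2)(3) + -1 = -7
∂L/∂y = 2(y - t) = 2(-7 - 3) = -20
∂y/∂w = x = 3
∂L/∂w = ∂L/∂y · ∂y/∂w = -20 × 3 = -60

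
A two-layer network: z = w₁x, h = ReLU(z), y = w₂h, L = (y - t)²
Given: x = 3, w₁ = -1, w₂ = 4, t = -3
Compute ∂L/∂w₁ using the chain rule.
∂L/∂w₁ = 0

Forward pass:
z = w₁x = -1×3 = -3
h = ReLU(-3) = 0
y = w₂h = 4×0 = 0

Backward pass:
∂L/∂y = 2(y - t) = 2(0 - -3) = 6
∂y/∂h = w₂ = 4
∂h/∂z = 0 (ReLU derivative)
∂z/∂w₁ = x = 3

∂L/∂w₁ = 6 × 4 × 0 × 3 = 0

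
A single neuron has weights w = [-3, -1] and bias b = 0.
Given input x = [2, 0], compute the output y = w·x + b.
y = -6

y = (-3)(2) + (-1)(0) + 0 = -6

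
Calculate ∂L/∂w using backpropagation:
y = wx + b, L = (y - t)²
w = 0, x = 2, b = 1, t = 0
∂L/∂w = 4

y = wx + b = (0)(2) + 1 = 1
∂L/∂y = 2(y - t) = 2(1 - 0) = 2
∂y/∂w = x = 2
∂L/∂w = ∂L/∂y · ∂y/∂w = 2 × 2 = 4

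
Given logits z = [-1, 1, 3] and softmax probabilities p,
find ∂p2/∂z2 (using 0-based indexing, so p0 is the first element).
∂p2/∂z2 = 0.1154

p = softmax(z) = [0.01588, 0.1173, 0.8668]
p2 = 0.8668

∂p2/∂z2 = p2(1 - p2) = 0.8668 × (1 - 0.8668) = 0.1154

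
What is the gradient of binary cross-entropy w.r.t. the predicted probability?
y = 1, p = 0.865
∂L/∂p = -1.156

∂L/∂p = -y/p + (1-y)/(1-p) = -1/0.865 + 0 = -1.156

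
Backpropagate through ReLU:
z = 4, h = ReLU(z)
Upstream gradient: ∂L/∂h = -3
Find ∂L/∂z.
∂L/∂z = -3

h = ReLU(4) = 4
Since z > 0: ∂h/∂z = 1
∂L/∂z = ∂L/∂h · ∂h/∂z = -3 × 1 = -3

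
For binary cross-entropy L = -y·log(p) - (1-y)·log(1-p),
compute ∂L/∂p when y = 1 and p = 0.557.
∂L/∂p = -1.795

∂L/∂p = -y/p + (1-y)/(1-p) = -1/0.557 + 0 = -1.795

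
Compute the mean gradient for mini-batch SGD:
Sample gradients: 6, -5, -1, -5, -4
Average gradient = -1.8

Average = (1/5)(6 + -5 + -1 + -5 + -4) = -9/5 = -1.8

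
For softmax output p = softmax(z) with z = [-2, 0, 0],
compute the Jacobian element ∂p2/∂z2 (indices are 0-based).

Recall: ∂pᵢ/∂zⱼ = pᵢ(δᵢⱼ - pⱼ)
∂p2/∂z2 = 0.249

p = softmax(z) = [0.06338, 0.4683, 0.4683]
p2 = 0.4683

∂p2/∂z2 = p2(1 - p2) = 0.4683 × (1 - 0.4683) = 0.249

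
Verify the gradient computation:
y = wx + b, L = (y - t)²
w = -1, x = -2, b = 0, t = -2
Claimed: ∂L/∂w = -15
Incorrect

y = (-1)(-2) + 0 = 2
∂L/∂y = 2(y - t) = 2(2 - -2) = 8
∂y/∂w = x = -2
∂L/∂w = 8 × -2 = -16

Claimed value: -15
Incorrect: The correct gradient is -16.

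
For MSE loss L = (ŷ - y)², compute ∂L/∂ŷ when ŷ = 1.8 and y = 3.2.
∂L/∂ŷ = -2.8

∂L/∂ŷ = 2(ŷ - y) = 2(1.8 - 3.2) = 2(-1.4) = -2.8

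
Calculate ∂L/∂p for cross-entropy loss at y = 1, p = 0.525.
∂L/∂p = -1.905

∂L/∂p = -y/p + (1-y)/(1-p) = -1/0.525 + 0 = -1.905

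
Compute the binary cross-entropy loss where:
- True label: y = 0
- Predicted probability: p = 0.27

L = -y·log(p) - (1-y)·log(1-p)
L = 0.3147

L = -0·log(0.27) - 1·log(0.73) = -log(0.73) = 0.3147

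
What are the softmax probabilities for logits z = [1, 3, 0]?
p = [0.1142, 0.8438, 0.042]

exp(z) = [2.718, 20.09, 1]
Sum = 23.8
p = [0.1142, 0.8438, 0.042]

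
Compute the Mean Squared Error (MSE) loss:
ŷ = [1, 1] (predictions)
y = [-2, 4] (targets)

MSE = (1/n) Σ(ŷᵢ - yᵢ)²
MSE = 9

MSE = (1/2)((1--2)² + (1-4)²) = (1/2)(9 + 9) = 9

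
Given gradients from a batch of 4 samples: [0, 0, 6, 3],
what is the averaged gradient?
Average gradient = 2.25

Average = (1/4)(0 + 0 + 6 + 3) = 9/4 = 2.25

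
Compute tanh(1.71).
0.9366

tanh(1.71) = (e^(1.71) - e^(-1.71))/(e^(1.71) + e^(-1.71)) = 0.9366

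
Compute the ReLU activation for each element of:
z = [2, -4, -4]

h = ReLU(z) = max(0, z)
h = [2, 0, 0]

ReLU applied element-wise: max(0,2)=2, max(0,-4)=0, max(0,-4)=0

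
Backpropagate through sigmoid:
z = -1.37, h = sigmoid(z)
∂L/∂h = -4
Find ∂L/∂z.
∂L/∂z = -0.6463

σ(-1.37) = 0.2026
σ'(-1.37) = σ(-1.37)(1 - σ(-1.37)) = 0.2026 × 0.7974 = 0.1616
∂L/∂z = ∂L/∂h · σ'(z) = -4 × 0.1616 = -0.6463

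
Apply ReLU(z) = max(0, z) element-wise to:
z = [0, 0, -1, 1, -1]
h = [0, 0, 0, 1, 0]

ReLU applied element-wise: max(0,0)=0, max(0,0)=0, max(0,-1)=0, max(0,1)=1, max(0,-1)=0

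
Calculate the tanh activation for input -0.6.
-0.537

tanh(-0.6) = (e^(-0.6) - e^(0.6))/(e^(-0.6) + e^(0.6)) = -0.537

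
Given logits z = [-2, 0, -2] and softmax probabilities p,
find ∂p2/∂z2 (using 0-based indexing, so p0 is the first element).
∂p2/∂z2 = 0.09516

p = softmax(z) = [0.1065, 0.787, 0.1065]
p2 = 0.1065

∂p2/∂z2 = p2(1 - p2) = 0.1065 × (1 - 0.1065) = 0.09516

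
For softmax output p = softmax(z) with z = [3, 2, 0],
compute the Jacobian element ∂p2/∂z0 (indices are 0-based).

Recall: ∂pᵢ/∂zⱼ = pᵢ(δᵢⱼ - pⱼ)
∂p2/∂z0 = -0.02477

p = softmax(z) = [0.7054, 0.2595, 0.03512]
p2 = 0.03512, p0 = 0.7054

∂p2/∂z0 = -p2 × p0 = -0.03512 × 0.7054 = -0.02477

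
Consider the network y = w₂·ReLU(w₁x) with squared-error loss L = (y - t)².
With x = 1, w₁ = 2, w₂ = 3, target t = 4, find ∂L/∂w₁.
∂L/∂w₁ = 12

Forward pass:
z = w₁x = 2×1 = 2
h = ReLU(2) = 2
y = w₂h = 3×2 = 6

Backward pass:
∂L/∂y = 2(y - t) = 2(6 - 4) = 4
∂y/∂h = w₂ = 3
∂h/∂z = 1 (ReLU derivative)
∂z/∂w₁ = x = 1

∂L/∂w₁ = 4 × 3 × 1 × 1 = 12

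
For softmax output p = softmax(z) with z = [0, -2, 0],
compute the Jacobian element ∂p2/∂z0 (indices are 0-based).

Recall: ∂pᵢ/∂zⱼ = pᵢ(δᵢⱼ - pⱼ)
∂p2/∂z0 = -0.2193

p = softmax(z) = [0.4683, 0.06338, 0.4683]
p2 = 0.4683, p0 = 0.4683

∂p2/∂z0 = -p2 × p0 = -0.4683 × 0.4683 = -0.2193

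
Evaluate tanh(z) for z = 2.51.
0.9869

tanh(2.51) = (e^(2.51) - e^(-2.51))/(e^(2.51) + e^(-2.51)) = 0.9869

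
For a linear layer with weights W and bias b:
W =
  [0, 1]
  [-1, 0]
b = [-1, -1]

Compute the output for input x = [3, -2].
y = [-3, -4]

Wx = [0×3 + 1×-2, -1×3 + 0×-2]
   = [-2, -3]
y = Wx + b = [-2 + -1, -3 + -1] = [-3, -4]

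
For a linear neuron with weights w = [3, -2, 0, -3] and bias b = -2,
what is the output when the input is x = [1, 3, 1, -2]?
y = 1

y = (3)(1) + (-2)(3) + (0)(1) + (-3)(-2) + -2 = 1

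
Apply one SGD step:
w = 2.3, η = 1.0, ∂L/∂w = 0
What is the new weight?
w_new = 2.3

w_new = w - η·∂L/∂w = 2.3 - 1.0×(0) = 2.3 - (0) = 2.3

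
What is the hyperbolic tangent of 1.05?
0.7818

tanh(1.05) = (e^(1.05) - e^(-1.05))/(e^(1.05) + e^(-1.05)) = 0.7818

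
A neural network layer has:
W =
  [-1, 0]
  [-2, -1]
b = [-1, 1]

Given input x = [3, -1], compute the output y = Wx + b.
y = [-4, -4]

Wx = [-1×3 + 0×-1, -2×3 + -1×-1]
   = [-3, -5]
y = Wx + b = [-3 + -1, -5 + 1] = [-4, -4]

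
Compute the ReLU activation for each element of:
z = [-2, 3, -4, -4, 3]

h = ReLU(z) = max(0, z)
h = [0, 3, 0, 0, 3]

ReLU applied element-wise: max(0,-2)=0, max(0,3)=3, max(0,-4)=0, max(0,-4)=0, max(0,3)=3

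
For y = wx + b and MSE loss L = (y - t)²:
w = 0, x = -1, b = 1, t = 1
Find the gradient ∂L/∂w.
∂L/∂w = 0

y = wx + b = (0)(-1) + 1 = 1
∂L/∂y = 2(y - t) = 2(1 - 1) = 0
∂y/∂w = x = -1
∂L/∂w = ∂L/∂y · ∂y/∂w = 0 × -1 = 0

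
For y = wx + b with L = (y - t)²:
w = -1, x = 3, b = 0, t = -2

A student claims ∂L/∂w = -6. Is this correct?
Correct

y = (-1)(3) + 0 = -3
∂L/∂y = 2(y - t) = 2(-3 - -2) = -2
∂y/∂w = x = 3
∂L/∂w = -2 × 3 = -6

Claimed value: -6
Correct: The correct gradient is -6.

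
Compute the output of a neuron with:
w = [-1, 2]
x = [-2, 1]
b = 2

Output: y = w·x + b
y = 6

y = (-1)(-2) + (2)(1) + 2 = 6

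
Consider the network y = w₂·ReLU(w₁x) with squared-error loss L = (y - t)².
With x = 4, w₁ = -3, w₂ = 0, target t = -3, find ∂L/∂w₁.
∂L/∂w₁ = 0

Forward pass:
z = w₁x = -3×4 = -12
h = ReLU(-12) = 0
y = w₂h = 0×0 = 0

Backward pass:
∂L/∂y = 2(y - t) = 2(0 - -3) = 6
∂y/∂h = w₂ = 0
∂h/∂z = 0 (ReLU derivative)
∂z/∂w₁ = x = 4

∂L/∂w₁ = 6 × 0 × 0 × 4 = 0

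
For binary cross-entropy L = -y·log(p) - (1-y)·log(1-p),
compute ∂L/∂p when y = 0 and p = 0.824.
∂L/∂p = 5.682

∂L/∂p = -y/p + (1-y)/(1-p) = 0 + 1/0.176 = 5.682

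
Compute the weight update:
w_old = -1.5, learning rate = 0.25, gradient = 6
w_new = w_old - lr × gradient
w_new = -3

w_new = w - η·∂L/∂w = -1.5 - 0.25×(6) = -1.5 - (1.5) = -3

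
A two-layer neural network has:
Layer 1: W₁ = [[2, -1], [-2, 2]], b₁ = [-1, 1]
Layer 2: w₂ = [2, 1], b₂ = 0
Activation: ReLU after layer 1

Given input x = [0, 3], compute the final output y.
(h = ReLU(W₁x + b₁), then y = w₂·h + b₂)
y = 7

Layer 1 pre-activation: z₁ = [-4, 7]
After ReLU: h = [0, 7]
Layer 2 output: y = 2×0 + 1×7 + 0 = 7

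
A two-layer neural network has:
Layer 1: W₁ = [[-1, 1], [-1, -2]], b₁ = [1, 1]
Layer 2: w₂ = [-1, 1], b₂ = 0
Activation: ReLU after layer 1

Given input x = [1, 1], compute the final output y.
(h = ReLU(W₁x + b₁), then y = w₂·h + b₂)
y = -1

Layer 1 pre-activation: z₁ = [1, -2]
After ReLU: h = [1, 0]
Layer 2 output: y = -1×1 + 1×0 + 0 = -1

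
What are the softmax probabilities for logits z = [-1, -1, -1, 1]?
p = [0.0963, 0.0963, 0.0963, 0.7112]

exp(z) = [0.3679, 0.3679, 0.3679, 2.718]
Sum = 3.822
p = [0.0963, 0.0963, 0.0963, 0.7112]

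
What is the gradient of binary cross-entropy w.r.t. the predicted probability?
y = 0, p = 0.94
∂L/∂p = 16.67

∂L/∂p = -y/p + (1-y)/(1-p) = 0 + 1/0.06 = 16.67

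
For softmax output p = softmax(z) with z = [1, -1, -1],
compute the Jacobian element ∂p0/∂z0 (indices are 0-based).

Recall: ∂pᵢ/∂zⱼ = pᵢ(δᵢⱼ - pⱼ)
∂p0/∂z0 = 0.1676

p = softmax(z) = [0.787, 0.1065, 0.1065]
p0 = 0.787

∂p0/∂z0 = p0(1 - p0) = 0.787 × (1 - 0.787) = 0.1676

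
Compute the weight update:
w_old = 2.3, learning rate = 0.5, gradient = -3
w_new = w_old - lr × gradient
w_new = 3.8

w_new = w - η·∂L/∂w = 2.3 - 0.5×(-3) = 2.3 - (-1.5) = 3.8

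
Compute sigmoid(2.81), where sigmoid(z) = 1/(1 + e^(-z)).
0.9432

sigmoid(2.81) = 1/(1 + e^(-2.81)) = 1/(1 + 0.0602) = 0.9432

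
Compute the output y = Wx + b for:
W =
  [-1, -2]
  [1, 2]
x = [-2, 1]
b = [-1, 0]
y = [-1, 0]

Wx = [-1×-2 + -2×1, 1×-2 + 2×1]
   = [0, 0]
y = Wx + b = [0 + -1, 0 + 0] = [-1, 0]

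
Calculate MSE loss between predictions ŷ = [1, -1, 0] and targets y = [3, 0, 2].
MSE = 3

MSE = (1/3)((1-3)² + (-1-0)² + (0-2)²) = (1/3)(4 + 1 + 4) = 3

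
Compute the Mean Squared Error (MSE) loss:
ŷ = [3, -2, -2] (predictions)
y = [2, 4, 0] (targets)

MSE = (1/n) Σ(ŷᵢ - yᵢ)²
MSE = 13.67

MSE = (1/3)((3-2)² + (-2-4)² + (-2-0)²) = (1/3)(1 + 36 + 4) = 13.67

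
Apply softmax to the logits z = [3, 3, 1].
p = [0.4683, 0.4683, 0.0634]

exp(z) = [20.09, 20.09, 2.718]
Sum = 42.89
p = [0.4683, 0.4683, 0.0634]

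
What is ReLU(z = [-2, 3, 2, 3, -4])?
h = [0, 3, 2, 3, 0]

ReLU applied element-wise: max(0,-2)=0, max(0,3)=3, max(0,2)=2, max(0,3)=3, max(0,-4)=0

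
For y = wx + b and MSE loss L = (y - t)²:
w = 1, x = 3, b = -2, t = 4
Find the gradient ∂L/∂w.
∂L/∂w = -18

y = wx + b = (1)(3) + -2 = 1
∂L/∂y = 2(y - t) = 2(1 - 4) = -6
∂y/∂w = x = 3
∂L/∂w = ∂L/∂y · ∂y/∂w = -6 × 3 = -18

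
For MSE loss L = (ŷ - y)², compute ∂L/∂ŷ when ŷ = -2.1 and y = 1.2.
∂L/∂ŷ = -6.6

∂L/∂ŷ = 2(ŷ - y) = 2(-2.1 - 1.2) = 2(-3.3) = -6.6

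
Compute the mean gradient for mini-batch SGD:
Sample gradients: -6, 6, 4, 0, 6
Average gradient = 2

Average = (1/5)(-6 + 6 + 4 + 0 + 6) = 10/5 = 2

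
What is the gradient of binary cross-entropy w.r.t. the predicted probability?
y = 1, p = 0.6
∂L/∂p = -1.667

∂L/∂p = -y/p + (1-y)/(1-p) = -1/0.6 + 0 = -1.667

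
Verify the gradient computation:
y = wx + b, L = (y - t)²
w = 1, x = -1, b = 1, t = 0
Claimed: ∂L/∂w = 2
Incorrect

y = (1)(-1) + 1 = 0
∂L/∂y = 2(y - t) = 2(0 - 0) = 0
∂y/∂w = x = -1
∂L/∂w = 0 × -1 = 0

Claimed value: 2
Incorrect: The correct gradient is 0.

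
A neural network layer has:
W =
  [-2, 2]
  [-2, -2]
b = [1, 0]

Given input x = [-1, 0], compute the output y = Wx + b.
y = [3, 2]

Wx = [-2×-1 + 2×0, -2×-1 + -2×0]
   = [2, 2]
y = Wx + b = [2 + 1, 2 + 0] = [3, 2]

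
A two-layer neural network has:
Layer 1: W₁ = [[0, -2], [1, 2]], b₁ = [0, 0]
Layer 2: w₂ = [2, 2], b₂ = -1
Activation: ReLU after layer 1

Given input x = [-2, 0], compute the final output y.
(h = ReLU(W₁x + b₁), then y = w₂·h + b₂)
y = -1

Layer 1 pre-activation: z₁ = [0, -2]
After ReLU: h = [0, 0]
Layer 2 output: y = 2×0 + 2×0 + -1 = -1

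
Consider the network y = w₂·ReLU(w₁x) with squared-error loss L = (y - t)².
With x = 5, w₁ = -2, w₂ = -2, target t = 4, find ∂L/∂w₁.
∂L/∂w₁ = 0

Forward pass:
z = w₁x = -2×5 = -10
h = ReLU(-10) = 0
y = w₂h = -2×0 = 0

Backward pass:
∂L/∂y = 2(y - t) = 2(0 - 4) = -8
∂y/∂h = w₂ = -2
∂h/∂z = 0 (ReLU derivative)
∂z/∂w₁ = x = 5

∂L/∂w₁ = -8 × -2 × 0 × 5 = 0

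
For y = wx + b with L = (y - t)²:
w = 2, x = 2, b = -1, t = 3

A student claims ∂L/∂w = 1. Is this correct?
Incorrect

y = (2)(2) + -1 = 3
∂L/∂y = 2(y - t) = 2(3 - 3) = 0
∂y/∂w = x = 2
∂L/∂w = 0 × 2 = 0

Claimed value: 1
Incorrect: The correct gradient is 0.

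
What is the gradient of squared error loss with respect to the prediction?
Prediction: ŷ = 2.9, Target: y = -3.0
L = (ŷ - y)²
∂L/∂ŷ = 11.8

∂L/∂ŷ = 2(ŷ - y) = 2(2.9 - -3.0) = 2(5.9) = 11.8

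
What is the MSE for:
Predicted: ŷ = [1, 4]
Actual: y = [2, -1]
MSE = 13

MSE = (1/2)((1-2)² + (4--1)²) = (1/2)(1 + 25) = 13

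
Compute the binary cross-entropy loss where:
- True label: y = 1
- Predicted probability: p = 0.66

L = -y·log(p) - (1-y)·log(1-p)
L = 0.4155

L = -1·log(0.66) - 0·log(0.34) = -log(0.66) = 0.4155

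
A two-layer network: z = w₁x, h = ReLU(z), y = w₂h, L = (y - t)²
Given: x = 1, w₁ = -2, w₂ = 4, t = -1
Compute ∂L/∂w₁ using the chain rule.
∂L/∂w₁ = 0

Forward pass:
z = w₁x = -2×1 = -2
h = ReLU(-2) = 0
y = w₂h = 4×0 = 0

Backward pass:
∂L/∂y = 2(y - t) = 2(0 - -1) = 2
∂y/∂h = w₂ = 4
∂h/∂z = 0 (ReLU derivative)
∂z/∂w₁ = x = 1

∂L/∂w₁ = 2 × 4 × 0 × 1 = 0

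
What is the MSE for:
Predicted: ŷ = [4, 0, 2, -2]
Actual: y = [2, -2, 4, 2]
MSE = 7

MSE = (1/4)((4-2)² + (0--2)² + (2-4)² + (-2-2)²) = (1/4)(4 + 4 + 4 + 16) = 7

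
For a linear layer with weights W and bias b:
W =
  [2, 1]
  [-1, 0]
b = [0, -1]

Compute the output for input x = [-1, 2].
y = [0, 0]

Wx = [2×-1 + 1×2, -1×-1 + 0×2]
   = [0, 1]
y = Wx + b = [0 + 0, 1 + -1] = [0, 0]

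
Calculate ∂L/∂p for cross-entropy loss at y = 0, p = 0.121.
∂L/∂p = 1.138

∂L/∂p = -y/p + (1-y)/(1-p) = 0 + 1/0.879 = 1.138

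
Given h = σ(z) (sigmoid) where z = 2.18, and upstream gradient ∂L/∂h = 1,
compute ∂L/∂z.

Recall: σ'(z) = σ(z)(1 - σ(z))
∂L/∂z = 0.09125

σ(2.18) = 0.8984
σ'(2.18) = σ(2.18)(1 - σ(2.18)) = 0.8984 × 0.1016 = 0.09125
∂L/∂z = ∂L/∂h · σ'(z) = 1 × 0.09125 = 0.09125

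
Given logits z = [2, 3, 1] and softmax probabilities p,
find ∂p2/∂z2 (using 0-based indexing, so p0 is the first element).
∂p2/∂z2 = 0.08193

p = softmax(z) = [0.2447, 0.6652, 0.09003]
p2 = 0.09003

∂p2/∂z2 = p2(1 - p2) = 0.09003 × (1 - 0.09003) = 0.08193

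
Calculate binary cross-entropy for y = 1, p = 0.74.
L = 0.3011

L = -1·log(0.74) - 0·log(0.26) = -log(0.74) = 0.3011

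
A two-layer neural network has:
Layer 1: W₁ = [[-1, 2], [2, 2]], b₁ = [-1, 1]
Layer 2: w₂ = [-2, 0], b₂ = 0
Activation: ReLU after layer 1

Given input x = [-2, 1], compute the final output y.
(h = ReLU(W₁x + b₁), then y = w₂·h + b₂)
y = -6

Layer 1 pre-activation: z₁ = [3, -1]
After ReLU: h = [3, 0]
Layer 2 output: y = -2×3 + 0×0 + 0 = -6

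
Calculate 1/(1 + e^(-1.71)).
0.8468

sigmoid(1.71) = 1/(1 + e^(-1.71)) = 1/(1 + 0.1809) = 0.8468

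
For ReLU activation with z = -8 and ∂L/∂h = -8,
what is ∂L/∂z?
∂L/∂z = 0

h = ReLU(-8) = 0
Since z < 0: ∂h/∂z = 0
∂L/∂z = ∂L/∂h · ∂h/∂z = -8 × 0 = 0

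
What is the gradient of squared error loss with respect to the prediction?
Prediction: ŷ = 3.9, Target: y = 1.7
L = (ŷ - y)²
∂L/∂ŷ = 4.4

∂L/∂ŷ = 2(ŷ - y) = 2(3.9 - 1.7) = 2(2.2) = 4.4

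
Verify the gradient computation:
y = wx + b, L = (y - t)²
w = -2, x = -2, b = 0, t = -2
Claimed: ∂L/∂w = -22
Incorrect

y = (-2)(-2) + 0 = 4
∂L/∂y = 2(y - t) = 2(4 - -2) = 12
∂y/∂w = x = -2
∂L/∂w = 12 × -2 = -24

Claimed value: -22
Incorrect: The correct gradient is -24.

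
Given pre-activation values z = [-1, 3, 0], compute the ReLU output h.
h = [0, 3, 0]

ReLU applied element-wise: max(0,-1)=0, max(0,3)=3, max(0,0)=0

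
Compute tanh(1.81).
0.9478

tanh(1.81) = (e^(1.81) - e^(-1.81))/(e^(1.81) + e^(-1.81)) = 0.9478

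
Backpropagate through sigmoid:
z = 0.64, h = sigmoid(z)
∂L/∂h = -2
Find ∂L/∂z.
∂L/∂z = -0.4521

σ(0.64) = 0.6548
σ'(0.64) = σ(0.64)(1 - σ(0.64)) = 0.6548 × 0.3452 = 0.2261
∂L/∂z = ∂L/∂h · σ'(z) = -2 × 0.2261 = -0.4521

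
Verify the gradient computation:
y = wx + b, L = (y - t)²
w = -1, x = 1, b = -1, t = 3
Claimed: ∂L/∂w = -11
Incorrect

y = (-1)(1) + -1 = -2
∂L/∂y = 2(y - t) = 2(-2 - 3) = -10
∂y/∂w = x = 1
∂L/∂w = -10 × 1 = -10

Claimed value: -11
Incorrect: The correct gradient is -10.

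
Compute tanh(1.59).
0.9201

tanh(1.59) = (e^(1.59) - e^(-1.59))/(e^(1.59) + e^(-1.59)) = 0.9201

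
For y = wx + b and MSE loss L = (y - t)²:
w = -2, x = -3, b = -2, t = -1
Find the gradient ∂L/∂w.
∂L/∂w = -30

y = wx + b = (-2)(-3) + -2 = 4
∂L/∂y = 2(y - t) = 2(4 - -1) = 10
∂y/∂w = x = -3
∂L/∂w = ∂L/∂y · ∂y/∂w = 10 × -3 = -30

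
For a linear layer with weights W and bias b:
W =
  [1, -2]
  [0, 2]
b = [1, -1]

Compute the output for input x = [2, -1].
y = [5, -3]

Wx = [1×2 + -2×-1, 0×2 + 2×-1]
   = [4, -2]
y = Wx + b = [4 + 1, -2 + -1] = [5, -3]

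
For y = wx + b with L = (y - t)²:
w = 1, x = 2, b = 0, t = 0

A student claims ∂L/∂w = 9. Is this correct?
Incorrect

y = (1)(2) + 0 = 2
∂L/∂y = 2(y - t) = 2(2 - 0) = 4
∂y/∂w = x = 2
∂L/∂w = 4 × 2 = 8

Claimed value: 9
Incorrect: The correct gradient is 8.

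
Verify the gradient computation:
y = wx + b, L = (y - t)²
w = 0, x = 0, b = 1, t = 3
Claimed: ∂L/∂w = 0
Correct

y = (0)(0) + 1 = 1
∂L/∂y = 2(y - t) = 2(1 - 3) = -4
∂y/∂w = x = 0
∂L/∂w = -4 × 0 = 0

Claimed value: 0
Correct: The correct gradient is 0.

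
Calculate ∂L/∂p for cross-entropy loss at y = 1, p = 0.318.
∂L/∂p = -3.145

∂L/∂p = -y/p + (1-y)/(1-p) = -1/0.318 + 0 = -3.145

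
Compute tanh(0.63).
0.5581

tanh(0.63) = (e^(0.63) - e^(-0.63))/(e^(0.63) + e^(-0.63)) = 0.5581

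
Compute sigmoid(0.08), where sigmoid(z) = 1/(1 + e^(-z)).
0.52

sigmoid(0.08) = 1/(1 + e^(-0.08)) = 1/(1 + 0.9231) = 0.52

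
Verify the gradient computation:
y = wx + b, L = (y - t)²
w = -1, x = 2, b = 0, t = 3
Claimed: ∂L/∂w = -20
Correct

y = (-1)(2) + 0 = -2
∂L/∂y = 2(y - t) = 2(-2 - 3) = -10
∂y/∂w = x = 2
∂L/∂w = -10 × 2 = -20

Claimed value: -20
Correct: The correct gradient is -20.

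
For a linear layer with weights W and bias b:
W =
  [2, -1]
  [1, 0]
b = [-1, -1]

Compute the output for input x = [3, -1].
y = [6, 2]

Wx = [2×3 + -1×-1, 1×3 + 0×-1]
   = [7, 3]
y = Wx + b = [7 + -1, 3 + -1] = [6, 2]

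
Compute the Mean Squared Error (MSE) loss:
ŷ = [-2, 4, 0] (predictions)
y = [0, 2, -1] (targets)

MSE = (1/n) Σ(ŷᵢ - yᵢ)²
MSE = 3

MSE = (1/3)((-2-0)² + (4-2)² + (0--1)²) = (1/3)(4 + 4 + 1) = 3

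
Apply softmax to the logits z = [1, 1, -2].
p = [0.4879, 0.4879, 0.0243]

exp(z) = [2.718, 2.718, 0.1353]
Sum = 5.572
p = [0.4879, 0.4879, 0.0243]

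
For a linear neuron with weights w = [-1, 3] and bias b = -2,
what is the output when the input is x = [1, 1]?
y = 0

y = (-1)(1) + (3)(1) + -2 = 0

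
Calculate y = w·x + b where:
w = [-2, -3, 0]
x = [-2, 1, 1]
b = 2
y = 3

y = (-2)(-2) + (-3)(1) + (0)(1) + 2 = 3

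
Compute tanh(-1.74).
-0.9402

tanh(-1.74) = (e^(-1.74) - e^(1.74))/(e^(-1.74) + e^(1.74)) = -0.9402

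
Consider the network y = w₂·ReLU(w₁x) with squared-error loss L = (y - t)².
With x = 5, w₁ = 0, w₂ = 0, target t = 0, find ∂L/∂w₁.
∂L/∂w₁ = 0

Forward pass:
z = w₁x = 0×5 = 0
h = ReLU(0) = 0
y = w₂h = 0×0 = 0

Backward pass:
∂L/∂y = 2(y - t) = 2(0 - 0) = 0
∂y/∂h = w₂ = 0
∂h/∂z = 0 (ReLU derivative)
∂z/∂w₁ = x = 5

∂L/∂w₁ = 0 × 0 × 0 × 5 = 0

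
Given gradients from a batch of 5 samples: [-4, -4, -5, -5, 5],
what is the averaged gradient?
Average gradient = -2.6

Average = (1/5)(-4 + -4 + -5 + -5 + 5) = -13/5 = -2.6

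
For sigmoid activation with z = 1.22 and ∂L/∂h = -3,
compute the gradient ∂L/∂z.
∂L/∂z = -0.5279

σ(1.22) = 0.7721
σ'(1.22) = σ(1.22)(1 - σ(1.22)) = 0.7721 × 0.2279 = 0.176
∂L/∂z = ∂L/∂h · σ'(z) = -3 × 0.176 = -0.5279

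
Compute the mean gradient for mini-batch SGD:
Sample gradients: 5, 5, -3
Average gradient = 2.333

Average = (1/3)(5 + 5 + -3) = 7/3 = 2.333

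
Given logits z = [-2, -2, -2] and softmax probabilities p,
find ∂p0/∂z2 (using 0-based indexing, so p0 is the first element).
∂p0/∂z2 = -0.1111

p = softmax(z) = [0.3333, 0.3333, 0.3333]
p0 = 0.3333, p2 = 0.3333

∂p0/∂z2 = -p0 × p2 = -0.3333 × 0.3333 = -0.1111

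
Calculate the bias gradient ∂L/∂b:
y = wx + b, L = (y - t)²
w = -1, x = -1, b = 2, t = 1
∂L/∂b = 4

y = wx + b = (-1)(-1) + 2 = 3
∂L/∂y = 2(y - t) = 2(3 - 1) = 4
∂y/∂b = 1
∂L/∂b = ∂L/∂y · ∂y/∂b = 4 × 1 = 4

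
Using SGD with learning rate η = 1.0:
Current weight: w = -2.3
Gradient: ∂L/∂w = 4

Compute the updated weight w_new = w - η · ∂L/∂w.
w_new = -6.3

w_new = w - η·∂L/∂w = -2.3 - 1.0×(4) = -2.3 - (4) = -6.3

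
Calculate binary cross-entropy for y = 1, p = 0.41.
L = 0.8916

L = -1·log(0.41) - 0·log(0.59) = -log(0.41) = 0.8916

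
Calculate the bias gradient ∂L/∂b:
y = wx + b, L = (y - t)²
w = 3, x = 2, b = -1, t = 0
∂L/∂b = 10

y = wx + b = (3)(2) + -1 = 5
∂L/∂y = 2(y - t) = 2(5 - 0) = 10
∂y/∂b = 1
∂L/∂b = ∂L/∂y · ∂y/∂b = 10 × 1 = 10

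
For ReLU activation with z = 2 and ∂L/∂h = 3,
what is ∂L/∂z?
∂L/∂z = 3

h = ReLU(2) = 2
Since z > 0: ∂h/∂z = 1
∂L/∂z = ∂L/∂h · ∂h/∂z = 3 × 1 = 3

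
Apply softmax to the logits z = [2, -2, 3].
p = [0.2676, 0.0049, 0.7275]

exp(z) = [7.389, 0.1353, 20.09]
Sum = 27.61
p = [0.2676, 0.0049, 0.7275]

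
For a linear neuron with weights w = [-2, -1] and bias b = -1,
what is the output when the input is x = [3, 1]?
y = -8

y = (-2)(3) + (-1)(1) + -1 = -8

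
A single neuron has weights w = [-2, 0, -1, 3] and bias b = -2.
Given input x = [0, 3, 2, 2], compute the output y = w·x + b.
y = 2

y = (-2)(0) + (0)(3) + (-1)(2) + (3)(2) + -2 = 2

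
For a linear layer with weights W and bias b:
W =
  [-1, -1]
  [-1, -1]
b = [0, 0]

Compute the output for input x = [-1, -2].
y = [3, 3]

Wx = [-1×-1 + -1×-2, -1×-1 + -1×-2]
   = [3, 3]
y = Wx + b = [3 + 0, 3 + 0] = [3, 3]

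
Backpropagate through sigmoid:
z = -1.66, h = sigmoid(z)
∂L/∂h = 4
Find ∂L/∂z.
∂L/∂z = 0.537

σ(-1.66) = 0.1598
σ'(-1.66) = σ(-1.66)(1 - σ(-1.66)) = 0.1598 × 0.8402 = 0.1342
∂L/∂z = ∂L/∂h · σ'(z) = 4 × 0.1342 = 0.537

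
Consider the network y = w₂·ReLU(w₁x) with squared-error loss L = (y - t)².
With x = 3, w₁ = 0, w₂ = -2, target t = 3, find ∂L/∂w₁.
∂L/∂w₁ = 0

Forward pass:
z = w₁x = 0×3 = 0
h = ReLU(0) = 0
y = w₂h = -2×0 = 0

Backward pass:
∂L/∂y = 2(y - t) = 2(0 - 3) = -6
∂y/∂h = w₂ = -2
∂h/∂z = 0 (ReLU derivative)
∂z/∂w₁ = x = 3

∂L/∂w₁ = -6 × -2 × 0 × 3 = 0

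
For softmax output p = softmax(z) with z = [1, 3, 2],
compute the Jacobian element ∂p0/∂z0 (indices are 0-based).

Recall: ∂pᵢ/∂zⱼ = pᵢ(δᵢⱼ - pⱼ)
∂p0/∂z0 = 0.08193

p = softmax(z) = [0.09003, 0.6652, 0.2447]
p0 = 0.09003

∂p0/∂z0 = p0(1 - p0) = 0.09003 × (1 - 0.09003) = 0.08193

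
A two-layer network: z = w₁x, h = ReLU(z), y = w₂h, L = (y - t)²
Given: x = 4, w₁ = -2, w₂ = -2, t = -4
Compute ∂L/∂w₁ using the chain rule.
∂L/∂w₁ = 0

Forward pass:
z = w₁x = -2×4 = -8
h = ReLU(-8) = 0
y = w₂h = -2×0 = 0

Backward pass:
∂L/∂y = 2(y - t) = 2(0 - -4) = 8
∂y/∂h = w₂ = -2
∂h/∂z = 0 (ReLU derivative)
∂z/∂w₁ = x = 4

∂L/∂w₁ = 8 × -2 × 0 × 4 = 0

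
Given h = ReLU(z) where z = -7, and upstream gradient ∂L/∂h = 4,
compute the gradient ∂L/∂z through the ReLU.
∂L/∂z = 0

h = ReLU(-7) = 0
Since z < 0: ∂h/∂z = 0
∂L/∂z = ∂L/∂h · ∂h/∂z = 4 × 0 = 0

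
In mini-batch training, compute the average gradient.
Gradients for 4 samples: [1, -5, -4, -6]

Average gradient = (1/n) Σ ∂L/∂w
Average gradient = -3.5

Average = (1/4)(1 + -5 + -4 + -6) = -14/4 = -3.5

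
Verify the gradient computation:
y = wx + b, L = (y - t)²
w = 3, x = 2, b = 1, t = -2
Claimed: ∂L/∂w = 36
Correct

y = (3)(2) + 1 = 7
∂L/∂y = 2(y - t) = 2(7 - -2) = 18
∂y/∂w = x = 2
∂L/∂w = 18 × 2 = 36

Claimed value: 36
Correct: The correct gradient is 36.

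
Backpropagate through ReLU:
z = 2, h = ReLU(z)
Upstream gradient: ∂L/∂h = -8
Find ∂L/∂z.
∂L/∂z = -8

h = ReLU(2) = 2
Since z > 0: ∂h/∂z = 1
∂L/∂z = ∂L/∂h · ∂h/∂z = -8 × 1 = -8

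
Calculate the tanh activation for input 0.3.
0.2913

tanh(0.3) = (e^(0.3) - e^(-0.3))/(e^(0.3) + e^(-0.3)) = 0.2913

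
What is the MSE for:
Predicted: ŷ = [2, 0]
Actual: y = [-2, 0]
MSE = 8

MSE = (1/2)((2--2)² + (0-0)²) = (1/2)(16 + 0) = 8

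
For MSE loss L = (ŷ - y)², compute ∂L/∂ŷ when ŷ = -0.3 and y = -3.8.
∂L/∂ŷ = 7.0

∂L/∂ŷ = 2(ŷ - y) = 2(-0.3 - -3.8) = 2(3.5) = 7.0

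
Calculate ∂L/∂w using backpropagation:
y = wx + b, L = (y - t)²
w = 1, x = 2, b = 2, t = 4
∂L/∂w = 0

y = wx + b = (1)(2) + 2 = 4
∂L/∂y = 2(y - t) = 2(4 - 4) = 0
∂y/∂w = x = 2
∂L/∂w = ∂L/∂y · ∂y/∂w = 0 × 2 = 0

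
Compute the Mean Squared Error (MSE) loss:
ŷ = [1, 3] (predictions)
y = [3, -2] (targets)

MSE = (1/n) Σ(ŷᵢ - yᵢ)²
MSE = 14.5

MSE = (1/2)((1-3)² + (3--2)²) = (1/2)(4 + 25) = 14.5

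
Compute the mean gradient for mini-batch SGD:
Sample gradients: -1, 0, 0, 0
Average gradient = -0.25

Average = (1/4)(-1 + 0 + 0 + 0) = -1/4 = -0.25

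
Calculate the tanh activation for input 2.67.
0.9905

tanh(2.67) = (e^(2.67) - e^(-2.67))/(e^(2.67) + e^(-2.67)) = 0.9905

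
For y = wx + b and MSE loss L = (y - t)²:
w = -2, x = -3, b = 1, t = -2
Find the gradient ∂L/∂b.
∂L/∂b = 18

y = wx + b = (-2)(-3) + 1 = 7
∂L/∂y = 2(y - t) = 2(7 - -2) = 18
∂y/∂b = 1
∂L/∂b = ∂L/∂y · ∂y/∂b = 18 × 1 = 18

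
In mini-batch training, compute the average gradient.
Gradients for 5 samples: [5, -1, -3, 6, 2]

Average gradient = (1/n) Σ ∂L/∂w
Average gradient = 1.8

Average = (1/5)(5 + -1 + -3 + 6 + 2) = 9/5 = 1.8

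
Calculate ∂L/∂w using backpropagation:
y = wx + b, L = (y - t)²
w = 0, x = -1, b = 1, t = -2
∂L/∂w = -6

y = wx + b = (0)(-1) + 1 = 1
∂L/∂y = 2(y - t) = 2(1 - -2) = 6
∂y/∂w = x = -1
∂L/∂w = ∂L/∂y · ∂y/∂w = 6 × -1 = -6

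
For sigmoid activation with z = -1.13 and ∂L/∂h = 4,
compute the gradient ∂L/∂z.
∂L/∂z = 0.7382

σ(-1.13) = 0.2442
σ'(-1.13) = σ(-1.13)(1 - σ(-1.13)) = 0.2442 × 0.7558 = 0.1845
∂L/∂z = ∂L/∂h · σ'(z) = 4 × 0.1845 = 0.7382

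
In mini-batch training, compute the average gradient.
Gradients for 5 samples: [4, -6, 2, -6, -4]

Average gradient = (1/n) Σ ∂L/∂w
Average gradient = -2

Average = (1/5)(4 + -6 + 2 + -6 + -4) = -10/5 = -2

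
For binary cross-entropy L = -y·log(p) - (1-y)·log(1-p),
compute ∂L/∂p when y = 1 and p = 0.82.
∂L/∂p = -1.22

∂L/∂p = -y/p + (1-y)/(1-p) = -1/0.82 + 0 = -1.22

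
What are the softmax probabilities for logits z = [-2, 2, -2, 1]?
p = [0.013, 0.712, 0.013, 0.2619]

exp(z) = [0.1353, 7.389, 0.1353, 2.718]
Sum = 10.38
p = [0.013, 0.712, 0.013, 0.2619]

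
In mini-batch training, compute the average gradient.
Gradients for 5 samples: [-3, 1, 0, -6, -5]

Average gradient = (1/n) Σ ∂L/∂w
Average gradient = -2.6

Average = (1/5)(-3 + 1 + 0 + -6 + -5) = -13/5 = -2.6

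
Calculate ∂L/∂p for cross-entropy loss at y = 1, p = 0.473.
∂L/∂p = -2.114

∂L/∂p = -y/p + (1-y)/(1-p) = -1/0.473 + 0 = -2.114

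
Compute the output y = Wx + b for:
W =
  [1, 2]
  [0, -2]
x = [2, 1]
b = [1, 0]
y = [5, -2]

Wx = [1×2 + 2×1, 0×2 + -2×1]
   = [4, -2]
y = Wx + b = [4 + 1, -2 + 0] = [5, -2]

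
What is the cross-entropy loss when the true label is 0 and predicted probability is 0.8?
L = 1.609

L = -0·log(0.8) - 1·log(0.2) = -log(0.2) = 1.609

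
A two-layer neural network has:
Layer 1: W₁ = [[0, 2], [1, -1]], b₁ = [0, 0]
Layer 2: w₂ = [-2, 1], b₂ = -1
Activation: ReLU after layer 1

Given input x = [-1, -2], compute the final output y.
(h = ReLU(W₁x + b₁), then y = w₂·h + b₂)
y = 0

Layer 1 pre-activation: z₁ = [-4, 1]
After ReLU: h = [0, 1]
Layer 2 output: y = -2×0 + 1×1 + -1 = 0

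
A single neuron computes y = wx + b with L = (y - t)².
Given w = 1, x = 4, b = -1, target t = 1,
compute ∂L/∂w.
∂L/∂w = 16

y = wx + b = (1)(4) + -1 = 3
∂L/∂y = 2(y - t) = 2(3 - 1) = 4
∂y/∂w = x = 4
∂L/∂w = ∂L/∂y · ∂y/∂w = 4 × 4 = 16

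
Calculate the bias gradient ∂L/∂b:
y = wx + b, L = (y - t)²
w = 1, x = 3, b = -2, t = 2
∂L/∂b = -2

y = wx + b = (1)(3) + -2 = 1
∂L/∂y = 2(y - t) = 2(1 - 2) = -2
∂y/∂b = 1
∂L/∂b = ∂L/∂y · ∂y/∂b = -2 × 1 = -2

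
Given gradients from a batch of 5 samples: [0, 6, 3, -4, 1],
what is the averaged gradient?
Average gradient = 1.2

Average = (1/5)(0 + 6 + 3 + -4 + 1) = 6/5 = 1.2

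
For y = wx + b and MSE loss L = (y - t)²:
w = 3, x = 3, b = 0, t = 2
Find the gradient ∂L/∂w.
∂L/∂w = 42

y = wx + b = (3)(3) + 0 = 9
∂L/∂y = 2(y - t) = 2(9 - 2) = 14
∂y/∂w = x = 3
∂L/∂w = ∂L/∂y · ∂y/∂w = 14 × 3 = 42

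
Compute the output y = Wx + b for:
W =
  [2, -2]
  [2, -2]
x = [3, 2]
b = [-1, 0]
y = [1, 2]

Wx = [2×3 + -2×2, 2×3 + -2×2]
   = [2, 2]
y = Wx + b = [2 + -1, 2 + 0] = [1, 2]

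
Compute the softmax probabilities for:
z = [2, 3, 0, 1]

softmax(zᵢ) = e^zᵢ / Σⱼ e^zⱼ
p = [0.2369, 0.6439, 0.0321, 0.0871]

exp(z) = [7.389, 20.09, 1, 2.718]
Sum = 31.19
p = [0.2369, 0.6439, 0.0321, 0.0871]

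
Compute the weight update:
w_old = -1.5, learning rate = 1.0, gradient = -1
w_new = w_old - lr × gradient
w_new = -0.5

w_new = w - η·∂L/∂w = -1.5 - 1.0×(-1) = -1.5 - (-1) = -0.5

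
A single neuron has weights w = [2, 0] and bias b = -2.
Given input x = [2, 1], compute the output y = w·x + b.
y = 2

y = (2)(2) + (0)(1) + -2 = 2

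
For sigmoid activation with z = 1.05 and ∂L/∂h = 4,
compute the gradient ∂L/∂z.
∂L/∂z = 0.7681

σ(1.05) = 0.7408
σ'(1.05) = σ(1.05)(1 - σ(1.05)) = 0.7408 × 0.2592 = 0.192
∂L/∂z = ∂L/∂h · σ'(z) = 4 × 0.192 = 0.7681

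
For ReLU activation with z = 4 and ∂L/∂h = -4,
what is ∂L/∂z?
∂L/∂z = -4

h = ReLU(4) = 4
Since z > 0: ∂h/∂z = 1
∂L/∂z = ∂L/∂h · ∂h/∂z = -4 × 1 = -4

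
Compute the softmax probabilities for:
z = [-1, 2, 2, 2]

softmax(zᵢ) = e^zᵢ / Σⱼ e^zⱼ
p = [0.0163, 0.3279, 0.3279, 0.3279]

exp(z) = [0.3679, 7.389, 7.389, 7.389]
Sum = 22.54
p = [0.0163, 0.3279, 0.3279, 0.3279]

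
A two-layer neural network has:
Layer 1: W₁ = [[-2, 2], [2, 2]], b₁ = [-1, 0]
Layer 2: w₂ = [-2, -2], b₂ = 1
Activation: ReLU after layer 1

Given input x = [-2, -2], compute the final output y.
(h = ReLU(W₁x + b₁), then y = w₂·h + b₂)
y = 1

Layer 1 pre-activation: z₁ = [-1, -8]
After ReLU: h = [0, 0]
Layer 2 output: y = -2×0 + -2×0 + 1 = 1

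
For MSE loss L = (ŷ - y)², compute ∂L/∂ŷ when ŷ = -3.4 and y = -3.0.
∂L/∂ŷ = -0.8

∂L/∂ŷ = 2(ŷ - y) = 2(-3.4 - -3.0) = 2(-0.4) = -0.8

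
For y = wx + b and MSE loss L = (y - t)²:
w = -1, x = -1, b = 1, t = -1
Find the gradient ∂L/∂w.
∂L/∂w = -6

y = wx + b = (-1)(-1) + 1 = 2
∂L/∂y = 2(y - t) = 2(2 - -1) = 6
∂y/∂w = x = -1
∂L/∂w = ∂L/∂y · ∂y/∂w = 6 × -1 = -6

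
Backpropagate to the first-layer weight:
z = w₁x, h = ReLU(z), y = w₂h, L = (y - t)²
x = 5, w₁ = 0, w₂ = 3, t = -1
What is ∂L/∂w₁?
∂L/∂w₁ = 0

Forward pass:
z = w₁x = 0×5 = 0
h = ReLU(0) = 0
y = w₂h = 3×0 = 0

Backward pass:
∂L/∂y = 2(y - t) = 2(0 - -1) = 2
∂y/∂h = w₂ = 3
∂h/∂z = 0 (ReLU derivative)
∂z/∂w₁ = x = 5

∂L/∂w₁ = 2 × 3 × 0 × 5 = 0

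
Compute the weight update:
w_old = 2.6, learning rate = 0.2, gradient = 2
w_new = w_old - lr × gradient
w_new = 2.2

w_new = w - η·∂L/∂w = 2.6 - 0.2×(2) = 2.6 - (0.4) = 2.2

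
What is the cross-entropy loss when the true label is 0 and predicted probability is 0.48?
L = 0.6539

L = -0·log(0.48) - 1·log(0.52) = -log(0.52) = 0.6539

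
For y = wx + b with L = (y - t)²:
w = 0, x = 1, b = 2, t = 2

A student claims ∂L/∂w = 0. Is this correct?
Correct

y = (0)(1) + 2 = 2
∂L/∂y = 2(y - t) = 2(2 - 2) = 0
∂y/∂w = x = 1
∂L/∂w = 0 × 1 = 0

Claimed value: 0
Correct: The correct gradient is 0.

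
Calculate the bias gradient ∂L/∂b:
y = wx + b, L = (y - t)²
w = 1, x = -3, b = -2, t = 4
∂L/∂b = -18

y = wx + b = (1)(-3) + -2 = -5
∂L/∂y = 2(y - t) = 2(-5 - 4) = -18
∂y/∂b = 1
∂L/∂b = ∂L/∂y · ∂y/∂b = -18 × 1 = -18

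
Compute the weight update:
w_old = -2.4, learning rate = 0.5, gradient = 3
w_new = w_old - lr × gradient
w_new = -3.9

w_new = w - η·∂L/∂w = -2.4 - 0.5×(3) = -2.4 - (1.5) = -3.9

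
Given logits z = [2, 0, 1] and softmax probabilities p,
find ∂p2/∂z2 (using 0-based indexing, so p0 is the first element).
∂p2/∂z2 = 0.1848

p = softmax(z) = [0.6652, 0.09003, 0.2447]
p2 = 0.2447

∂p2/∂z2 = p2(1 - p2) = 0.2447 × (1 - 0.2447) = 0.1848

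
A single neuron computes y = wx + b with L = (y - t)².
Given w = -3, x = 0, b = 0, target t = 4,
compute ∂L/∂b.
∂L/∂b = -8

y = wx + b = (-3)(0) + 0 = 0
∂L/∂y = 2(y - t) = 2(0 - 4) = -8
∂y/∂b = 1
∂L/∂b = ∂L/∂y · ∂y/∂b = -8 × 1 = -8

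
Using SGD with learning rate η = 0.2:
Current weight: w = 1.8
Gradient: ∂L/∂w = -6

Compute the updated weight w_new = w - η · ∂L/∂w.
w_new = 3

w_new = w - η·∂L/∂w = 1.8 - 0.2×(-6) = 1.8 - (-1.2) = 3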